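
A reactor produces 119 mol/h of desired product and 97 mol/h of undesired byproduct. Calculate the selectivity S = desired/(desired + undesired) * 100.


Selectivity = desired / (desired + undesired) * 100
Total products = 119 + 97 = 216 mol/h
S = 119 / 216 * 100
= 0.5509 * 100
= 55.09 %

55.09 %


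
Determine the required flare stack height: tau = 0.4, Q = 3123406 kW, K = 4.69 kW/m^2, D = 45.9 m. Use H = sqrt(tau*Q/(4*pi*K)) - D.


tau*Q/(4*pi*K) = 0.4 * 3123406 / (4 * pi * 4.69) = 21198.5
sqrt(21198.5) = 145.597
H = 145.597 - 45.9 = 99.70

99.70 m


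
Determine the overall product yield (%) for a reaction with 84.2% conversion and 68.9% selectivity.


Overall yield = conversion (%) * selectivity (%) / 100
Conversion = 84.2%, Selectivity = 68.9%
Y = 84.2 * 68.9 / 100
= 58.0138 %

58.0138 %


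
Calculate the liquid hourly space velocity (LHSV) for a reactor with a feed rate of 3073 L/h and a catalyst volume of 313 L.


LHSV = volumetric feed rate / catalyst volume
= 3073 L/h / 313 L
= 9.818 h^-1

9.818 h^-1


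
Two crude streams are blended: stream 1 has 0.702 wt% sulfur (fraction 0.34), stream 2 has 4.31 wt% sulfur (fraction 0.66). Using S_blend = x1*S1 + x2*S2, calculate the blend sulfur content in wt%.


Linear sulfur blending: S_blend = x1*S1 + x2*S2
Contribution 1: 0.34 * 0.702 = 0.23868 wt%
Contribution 2: 0.66 * 4.31 = 2.8446 wt%
S_blend = 0.23868 + 2.8446 = 3.08328

3.08328 wt%


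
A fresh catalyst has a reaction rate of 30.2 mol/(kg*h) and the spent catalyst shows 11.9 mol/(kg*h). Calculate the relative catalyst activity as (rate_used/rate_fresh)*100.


Activity (%) = (rate_used / rate_fresh) * 100
rate_used = 11.9, rate_fresh = 30.2
= (11.9 / 30.2) * 100
= 0.3940 * 100 = 39.40

39.40 %


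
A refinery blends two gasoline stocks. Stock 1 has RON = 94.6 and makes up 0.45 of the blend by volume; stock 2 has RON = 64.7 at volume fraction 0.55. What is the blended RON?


Linear blending: RON_blend = sum(vi * RONi)
Contribution 1: 0.45 * 94.6 = 42.57
Contribution 2: 0.55 * 64.7 = 35.585
RON_blend = 42.57 + 35.585 = 78.155

78.155


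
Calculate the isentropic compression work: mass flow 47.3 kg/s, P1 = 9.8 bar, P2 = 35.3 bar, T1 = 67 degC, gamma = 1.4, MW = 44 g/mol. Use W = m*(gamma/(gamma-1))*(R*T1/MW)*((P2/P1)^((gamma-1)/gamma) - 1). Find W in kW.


Isentropic work: W = m*(gamma/(gamma-1))*(R*T1/MW)*((P2/P1)^((gamma-1)/gamma) - 1)
T1 = 67 + 273.15 = 340.15 K
Pressure ratio = 35.3 / 9.8 = 3.60204
Exponent = (1.4 - 1)/1.4 = 0.285714
(P2/P1)^exp - 1 = 3.60204^0.285714 - 1 = 0.442161
W = 47.3 * 1.4 / 0.4 * 8.314 * 340.15 / 44 * 0.442161 = 4705

4705 kW


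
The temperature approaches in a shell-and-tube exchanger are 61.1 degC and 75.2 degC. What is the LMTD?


LMTD = (dT1 - dT2) / ln(dT1/dT2)
= (61.1 - 75.2) / ln(61.1 / 75.2) = -14.1 / -0.207639 = 67.91

67.91 degC


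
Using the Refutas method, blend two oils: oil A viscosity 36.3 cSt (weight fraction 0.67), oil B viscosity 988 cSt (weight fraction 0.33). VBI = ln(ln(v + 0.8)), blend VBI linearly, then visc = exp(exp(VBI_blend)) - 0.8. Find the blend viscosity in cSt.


Refutas method: VBN_i = 14.534*ln(ln(visc_i + 0.8)) + 10.975, blended linearly by mass fraction; since VBN is linear in VBI_i = ln(ln(visc_i + 0.8)) and the fractions sum to 1, blend VBI directly: visc = exp(exp(VBI_blend)) - 0.8
VBI_1 = ln(ln(36.3 + 0.8)) = 1.28471
VBI_2 = ln(ln(988 + 0.8)) = 1.93101
VBI_blend = 0.67 * 1.28471 + 0.33 * 1.93101 = 1.49799
visc_blend = exp(exp(1.49799)) - 0.8 = 86.79

86.79 cSt


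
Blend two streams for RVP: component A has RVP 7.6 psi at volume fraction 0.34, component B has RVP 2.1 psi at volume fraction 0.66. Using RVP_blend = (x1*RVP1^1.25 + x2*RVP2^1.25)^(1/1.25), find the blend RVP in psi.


Chevron index: RVP_blend = (sum xi*RVPi^1.25)^(1/1.25)
RVP^1.25 terms: 0.34 * 7.6^1.25 + 0.66 * 2.1^1.25 = 5.95885
RVP_blend = 5.95885^(1/1.25) = 4.170

4.170 psi


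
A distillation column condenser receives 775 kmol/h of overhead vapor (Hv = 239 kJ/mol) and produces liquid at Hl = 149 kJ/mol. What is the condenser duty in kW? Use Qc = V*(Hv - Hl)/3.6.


Qc = 775 * (239 - 149) / 3.6 = 775 * 90 / 3.6 = 19380

19380 kW


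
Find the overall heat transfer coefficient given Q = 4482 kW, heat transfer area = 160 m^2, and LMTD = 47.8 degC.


From Q = U*A*LMTD, U = Q / (A * LMTD)
U = 4482 / (160 * 47.8) = 4482 / 7648 = 0.5860

0.5860 kW/(m^2*K)


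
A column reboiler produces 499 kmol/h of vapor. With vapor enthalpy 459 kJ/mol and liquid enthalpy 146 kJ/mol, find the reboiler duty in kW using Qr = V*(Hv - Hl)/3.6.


Qr = 499 * (459 - 146) / 3.6 = 499 * 313 / 3.6 = 43390

43390 kW


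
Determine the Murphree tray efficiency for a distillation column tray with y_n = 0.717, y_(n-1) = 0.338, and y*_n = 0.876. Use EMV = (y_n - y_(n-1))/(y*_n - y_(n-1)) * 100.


Murphree vapor efficiency: EMV = (y_n - y_(n-1)) / (y*_n - y_(n-1)) * 100
EMV = (0.717 - 0.338) / (0.876 - 0.338) * 100 = 0.379 / 0.538 * 100 = 70.45

70.45 %


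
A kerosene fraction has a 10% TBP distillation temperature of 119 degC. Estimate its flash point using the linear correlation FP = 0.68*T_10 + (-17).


FP = 0.68 * 119 + (-17) = 63.92

63.92 degC


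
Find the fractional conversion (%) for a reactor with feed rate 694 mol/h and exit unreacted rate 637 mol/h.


X = (F_in - F_out) / F_in * 100
Moles reacted = 694 - 637 = 57
X = 57 / 694 * 100
= 0.08213 * 100
= 8.213 %

8.213 %


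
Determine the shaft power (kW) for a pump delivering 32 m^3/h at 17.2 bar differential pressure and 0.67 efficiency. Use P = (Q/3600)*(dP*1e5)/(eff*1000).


Q = 32 / 3600 = 0.00888889 m^3/s
P = 0.00888889 * (17.2 * 1e5) / 0.67 / 1000 = 22.82

22.82 kW


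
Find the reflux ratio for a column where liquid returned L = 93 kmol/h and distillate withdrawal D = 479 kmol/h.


Reflux ratio definition: R = L / D (liquid returned / distillate withdrawn)
L = 93 kmol/h, D = 479 kmol/h
R = 93 / 479 = 0.1942

0.1942


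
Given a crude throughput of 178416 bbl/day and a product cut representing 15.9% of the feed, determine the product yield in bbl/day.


Crude throughput = 178416 bbl/day
Fraction yield = 15.9%
yield = throughput * fraction / 100
yield = 178416 * 15.9 / 100 = 28368.144

28368.144 bbl/day


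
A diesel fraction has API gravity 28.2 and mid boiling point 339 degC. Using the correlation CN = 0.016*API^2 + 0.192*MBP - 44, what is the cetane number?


CN = 0.016 * 28.2^2 + 0.192 * 339 - 44
CN = 12.72384 + 65.088 - 44 = 33.81184

33.81184


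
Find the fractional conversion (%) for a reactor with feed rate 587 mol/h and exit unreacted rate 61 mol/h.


X = (F_in - F_out) / F_in * 100
Moles reacted = 587 - 61 = 526
X = 526 / 587 * 100
= 0.8961 * 100
= 89.61 %

89.61 %


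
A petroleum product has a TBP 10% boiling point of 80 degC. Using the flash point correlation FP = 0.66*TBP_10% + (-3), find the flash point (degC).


FP = 0.66 * 80 + (-3) = 49.8

49.8 degC


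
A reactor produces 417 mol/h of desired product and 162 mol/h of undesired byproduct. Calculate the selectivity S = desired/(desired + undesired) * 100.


Selectivity = desired / (desired + undesired) * 100
Total products = 417 + 162 = 579 mol/h
S = 417 / 579 * 100
= 0.7202 * 100
= 72.02 %

72.02 %


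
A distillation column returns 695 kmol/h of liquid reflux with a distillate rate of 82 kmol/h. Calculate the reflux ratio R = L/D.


Reflux ratio definition: R = L / D (liquid returned / distillate withdrawn)
L = 695 kmol/h, D = 82 kmol/h
R = 695 / 82 = 8.476

8.476


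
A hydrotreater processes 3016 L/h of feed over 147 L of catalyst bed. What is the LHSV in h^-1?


LHSV = volumetric feed rate / catalyst volume
= 3016 L/h / 147 L
= 20.52 h^-1

20.52 h^-1


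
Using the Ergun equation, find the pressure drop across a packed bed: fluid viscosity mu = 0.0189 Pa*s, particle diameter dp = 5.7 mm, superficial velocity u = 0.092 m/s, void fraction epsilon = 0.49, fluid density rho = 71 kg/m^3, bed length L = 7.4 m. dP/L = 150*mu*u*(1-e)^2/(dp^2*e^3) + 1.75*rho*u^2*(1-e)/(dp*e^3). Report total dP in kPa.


dp = 5.7 mm = 0.0057 m
Viscous term = 150*0.0189*0.092*(1-0.49)^2 / (0.0057^2*0.49^3) = 17747.7
Inertial term = 1.75*71*0.092^2*(1-0.49) / (0.0057*0.49^3) = 799.796
dP/L = 17747.7 + 799.796 = 18547.5 Pa/m
dP = 18547.5 * 7.4 / 1000 = 137.3 kPa

137.3 kPa


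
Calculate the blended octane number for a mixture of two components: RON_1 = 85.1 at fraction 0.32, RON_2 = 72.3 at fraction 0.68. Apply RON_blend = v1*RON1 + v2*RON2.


Linear blending: RON_blend = sum(vi * RONi)
Contribution 1: 0.32 * 85.1 = 27.232
Contribution 2: 0.68 * 72.3 = 49.164
RON_blend = 27.232 + 49.164 = 76.396

76.396


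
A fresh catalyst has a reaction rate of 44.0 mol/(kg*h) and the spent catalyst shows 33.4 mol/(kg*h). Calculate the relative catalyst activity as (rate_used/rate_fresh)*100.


Activity (%) = (rate_used / rate_fresh) * 100
rate_used = 33.4, rate_fresh = 44.0
= (33.4 / 44.0) * 100
= 0.7591 * 100 = 75.91

75.91 %


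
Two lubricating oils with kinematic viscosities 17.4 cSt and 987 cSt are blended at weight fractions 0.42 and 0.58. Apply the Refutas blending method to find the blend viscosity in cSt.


Refutas method: VBN_i = 14.534*ln(ln(visc_i + 0.8)) + 10.975, blended linearly by mass fraction; since VBN is linear in VBI_i = ln(ln(visc_i + 0.8)) and the fractions sum to 1, blend VBI directly: visc = exp(exp(VBI_blend)) - 0.8
VBI_1 = ln(ln(17.4 + 0.8)) = 1.0652
VBI_2 = ln(ln(987 + 0.8)) = 1.93087
VBI_blend = 0.42 * 1.0652 + 0.58 * 1.93087 = 1.56729
visc_blend = exp(exp(1.56729)) - 0.8 = 119.9

119.9 cSt


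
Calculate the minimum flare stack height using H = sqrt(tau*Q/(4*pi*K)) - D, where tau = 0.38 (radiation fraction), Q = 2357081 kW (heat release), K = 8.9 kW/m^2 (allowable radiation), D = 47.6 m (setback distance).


tau*Q/(4*pi*K) = 0.38 * 2357081 / (4 * pi * 8.9) = 8008.63
sqrt(8008.63) = 89.4909
H = 89.4909 - 47.6 = 41.89

41.89 m


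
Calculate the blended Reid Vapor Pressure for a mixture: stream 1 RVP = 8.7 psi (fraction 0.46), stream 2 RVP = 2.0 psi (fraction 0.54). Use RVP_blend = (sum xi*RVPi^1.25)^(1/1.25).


Chevron index: RVP_blend = (sum xi*RVPi^1.25)^(1/1.25)
RVP^1.25 terms: 0.46 * 8.7^1.25 + 0.54 * 2.0^1.25 = 8.15751
RVP_blend = 8.15751^(1/1.25) = 5.361

5.361 psi


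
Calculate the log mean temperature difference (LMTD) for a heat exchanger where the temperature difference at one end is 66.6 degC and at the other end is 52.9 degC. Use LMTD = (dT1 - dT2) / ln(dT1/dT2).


LMTD = (dT1 - dT2) / ln(dT1/dT2)
= (66.6 - 52.9) / ln(66.6 / 52.9) = 13.7 / 0.230301 = 59.49

59.49 degC


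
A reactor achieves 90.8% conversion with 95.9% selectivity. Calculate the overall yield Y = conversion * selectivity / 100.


Overall yield = conversion (%) * selectivity (%) / 100
Conversion = 90.8%, Selectivity = 95.9%
Y = 90.8 * 95.9 / 100
= 87.0772 %

87.0772 %


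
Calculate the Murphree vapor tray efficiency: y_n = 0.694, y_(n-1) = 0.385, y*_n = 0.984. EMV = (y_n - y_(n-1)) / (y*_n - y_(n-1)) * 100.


Murphree vapor efficiency: EMV = (y_n - y_(n-1)) / (y*_n - y_(n-1)) * 100
EMV = (0.694 - 0.385) / (0.984 - 0.385) * 100 = 0.309 / 0.599 * 100 = 51.59

51.59 %


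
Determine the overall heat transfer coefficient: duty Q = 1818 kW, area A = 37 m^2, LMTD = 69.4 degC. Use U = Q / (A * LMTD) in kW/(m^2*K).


From Q = U*A*LMTD, U = Q / (A * LMTD)
U = 1818 / (37 * 69.4) = 1818 / 2567.8 = 0.7080

0.7080 kW/(m^2*K)


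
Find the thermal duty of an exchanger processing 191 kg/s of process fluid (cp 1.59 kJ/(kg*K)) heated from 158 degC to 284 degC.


Q = m_dot * cp * delta_T
delta_T = 284 - 158 = 126 K
Q = 191 * 1.59 * 126
= 303.69 * 126
= 38264.94 kW

38264.94 kW


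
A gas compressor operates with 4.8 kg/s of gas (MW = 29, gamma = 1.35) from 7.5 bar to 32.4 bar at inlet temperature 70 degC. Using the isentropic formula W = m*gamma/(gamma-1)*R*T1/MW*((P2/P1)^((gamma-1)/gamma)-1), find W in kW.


Isentropic work: W = m*(gamma/(gamma-1))*(R*T1/MW)*((P2/P1)^((gamma-1)/gamma) - 1)
T1 = 70 + 273.15 = 343.15 K
Pressure ratio = 32.4 / 7.5 = 4.32
Exponent = (1.35 - 1)/1.35 = 0.259259
(P2/P1)^exp - 1 = 4.32^0.259259 - 1 = 0.461352
W = 4.8 * 1.35 / 0.35 * 8.314 * 343.15 / 29 * 0.461352 = 840.3

840.3 kW


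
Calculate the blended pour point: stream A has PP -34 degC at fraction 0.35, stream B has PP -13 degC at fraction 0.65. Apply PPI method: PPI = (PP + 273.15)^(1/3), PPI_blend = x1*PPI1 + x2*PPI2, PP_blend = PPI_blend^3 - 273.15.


PPI_1 = (-34 + 273.15)^(1/3) = 6.20712
PPI_2 = (-13 + 273.15)^(1/3) = 6.383731
PPI_blend = 0.35 * 6.20712 + 0.65 * 6.383731 = 6.321917
PP_blend = 6.321917^3 - 273.15 = 252.6657 - 273.15 = -20.48

-20.48 degC


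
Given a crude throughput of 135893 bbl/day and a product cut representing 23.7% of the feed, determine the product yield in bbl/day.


Crude throughput = 135893 bbl/day
Fraction yield = 23.7%
yield = throughput * fraction / 100
yield = 135893 * 23.7 / 100 = 32206.641

32206.641 bbl/day


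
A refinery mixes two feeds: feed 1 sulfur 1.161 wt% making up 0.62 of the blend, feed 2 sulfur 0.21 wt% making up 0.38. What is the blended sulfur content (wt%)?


Linear sulfur blending: S_blend = x1*S1 + x2*S2
Contribution 1: 0.62 * 1.161 = 0.71982 wt%
Contribution 2: 0.38 * 0.21 = 0.0798 wt%
S_blend = 0.71982 + 0.0798 = 0.79962

0.79962 wt%


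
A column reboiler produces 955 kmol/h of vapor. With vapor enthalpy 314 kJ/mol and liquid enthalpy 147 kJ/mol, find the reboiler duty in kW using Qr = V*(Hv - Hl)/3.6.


Qr = 955 * (314 - 147) / 3.6 = 955 * 167 / 3.6 = 44300

44300 kW


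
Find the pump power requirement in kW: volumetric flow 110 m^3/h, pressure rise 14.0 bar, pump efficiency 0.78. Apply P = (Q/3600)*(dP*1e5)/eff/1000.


Q = 110 / 3600 = 0.0305556 m^3/s
P = 0.0305556 * (14.0 * 1e5) / 0.78 / 1000 = 54.84

54.84 kW


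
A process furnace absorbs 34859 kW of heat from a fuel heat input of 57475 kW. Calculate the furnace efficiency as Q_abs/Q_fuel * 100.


Furnace efficiency = Q_absorbed / Q_fuel * 100
= 34859 / 57475 * 100 = 60.65

60.65 %


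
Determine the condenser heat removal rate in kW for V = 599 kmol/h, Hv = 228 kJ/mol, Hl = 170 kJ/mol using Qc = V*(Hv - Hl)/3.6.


Qc = 599 * (228 - 170) / 3.6 = 599 * 58 / 3.6 = 9651

9651 kW


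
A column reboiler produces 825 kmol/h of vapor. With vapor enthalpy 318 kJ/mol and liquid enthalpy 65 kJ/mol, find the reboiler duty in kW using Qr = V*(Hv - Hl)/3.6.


Qr = 825 * (318 - 65) / 3.6 = 825 * 253 / 3.6 = 57980

57980 kW


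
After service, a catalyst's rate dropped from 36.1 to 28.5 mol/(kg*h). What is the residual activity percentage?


Activity (%) = (rate_used / rate_fresh) * 100
rate_used = 28.5, rate_fresh = 36.1
= (28.5 / 36.1) * 100
= 0.7895 * 100 = 78.95

78.95 %


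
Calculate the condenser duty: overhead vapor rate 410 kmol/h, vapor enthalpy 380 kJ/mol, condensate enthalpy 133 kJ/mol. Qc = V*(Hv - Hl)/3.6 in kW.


Qc = 410 * (380 - 133) / 3.6 = 410 * 247 / 3.6 = 28130

28130 kW


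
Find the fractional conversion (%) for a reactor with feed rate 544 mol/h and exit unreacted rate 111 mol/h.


X = (F_in - F_out) / F_in * 100
Moles reacted = 544 - 111 = 433
X = 433 / 544 * 100
= 0.7960 * 100
= 79.60 %

79.60 %


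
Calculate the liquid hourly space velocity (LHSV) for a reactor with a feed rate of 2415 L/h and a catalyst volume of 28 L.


LHSV = volumetric feed rate / catalyst volume
= 2415 L/h / 28 L
= 86.25 h^-1

86.25 h^-1


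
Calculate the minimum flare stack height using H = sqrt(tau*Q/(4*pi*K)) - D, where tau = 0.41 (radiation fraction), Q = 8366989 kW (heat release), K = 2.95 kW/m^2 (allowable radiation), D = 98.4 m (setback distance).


tau*Q/(4*pi*K) = 0.41 * 8366989 / (4 * pi * 2.95) = 92538.2
sqrt(92538.2) = 304.201
H = 304.201 - 98.4 = 205.8

205.8 m


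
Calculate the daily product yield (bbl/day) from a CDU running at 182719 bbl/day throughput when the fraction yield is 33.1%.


Crude throughput = 182719 bbl/day
Fraction yield = 33.1%
yield = throughput * fraction / 100
yield = 182719 * 33.1 / 100 = 60479.989

60479.989 bbl/day


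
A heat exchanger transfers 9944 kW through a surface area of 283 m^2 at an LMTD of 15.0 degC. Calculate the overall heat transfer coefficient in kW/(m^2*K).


From Q = U*A*LMTD, U = Q / (A * LMTD)
U = 9944 / (283 * 15.0) = 9944 / 4245 = 2.343

2.343 kW/(m^2*K)


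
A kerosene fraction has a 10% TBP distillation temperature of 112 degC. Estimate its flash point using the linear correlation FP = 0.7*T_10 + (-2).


FP = 0.7 * 112 + (-2) = 76.4

76.4 degC


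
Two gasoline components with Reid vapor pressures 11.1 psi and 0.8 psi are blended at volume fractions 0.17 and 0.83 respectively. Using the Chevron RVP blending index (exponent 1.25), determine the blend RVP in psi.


Chevron index: RVP_blend = (sum xi*RVPi^1.25)^(1/1.25)
RVP^1.25 terms: 0.17 * 11.1^1.25 + 0.83 * 0.8^1.25 = 4.07229
RVP_blend = 4.07229^(1/1.25) = 3.075

3.075 psi


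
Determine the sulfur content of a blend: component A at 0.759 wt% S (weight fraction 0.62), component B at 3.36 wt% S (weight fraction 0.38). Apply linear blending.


Linear sulfur blending: S_blend = x1*S1 + x2*S2
Contribution 1: 0.62 * 0.759 = 0.47058 wt%
Contribution 2: 0.38 * 3.36 = 1.2768 wt%
S_blend = 0.47058 + 1.2768 = 1.74738

1.74738 wt%


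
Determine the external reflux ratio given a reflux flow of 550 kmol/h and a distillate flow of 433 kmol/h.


Reflux ratio definition: R = L / D (liquid returned / distillate withdrawn)
L = 550 kmol/h, D = 433 kmol/h
R = 550 / 433 = 1.270

1.270


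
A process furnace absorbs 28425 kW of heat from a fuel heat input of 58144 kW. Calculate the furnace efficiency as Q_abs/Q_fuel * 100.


Furnace efficiency = Q_absorbed / Q_fuel * 100
= 28425 / 58144 * 100 = 48.89

48.89 %


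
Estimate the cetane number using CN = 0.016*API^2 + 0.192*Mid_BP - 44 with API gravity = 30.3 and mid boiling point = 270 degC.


CN = 0.016 * 30.3^2 + 0.192 * 270 - 44
CN = 14.68944 + 51.84 - 44 = 22.52944

22.52944


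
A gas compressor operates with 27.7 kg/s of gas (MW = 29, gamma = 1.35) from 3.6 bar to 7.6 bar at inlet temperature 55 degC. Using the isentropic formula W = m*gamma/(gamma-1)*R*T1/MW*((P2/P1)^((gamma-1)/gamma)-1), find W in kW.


Isentropic work: W = m*(gamma/(gamma-1))*(R*T1/MW)*((P2/P1)^((gamma-1)/gamma) - 1)
T1 = 55 + 273.15 = 328.15 K
Pressure ratio = 7.6 / 3.6 = 2.11111
Exponent = (1.35 - 1)/1.35 = 0.259259
(P2/P1)^exp - 1 = 2.11111^0.259259 - 1 = 0.213759
W = 27.7 * 1.35 / 0.35 * 8.314 * 328.15 / 29 * 0.213759 = 2149

2149 kW


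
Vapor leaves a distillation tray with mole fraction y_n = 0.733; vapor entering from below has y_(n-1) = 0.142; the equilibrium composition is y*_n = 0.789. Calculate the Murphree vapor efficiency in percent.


Murphree vapor efficiency: EMV = (y_n - y_(n-1)) / (y*_n - y_(n-1)) * 100
EMV = (0.733 - 0.142) / (0.789 - 0.142) * 100 = 0.591 / 0.647 * 100 = 91.34

91.34 %


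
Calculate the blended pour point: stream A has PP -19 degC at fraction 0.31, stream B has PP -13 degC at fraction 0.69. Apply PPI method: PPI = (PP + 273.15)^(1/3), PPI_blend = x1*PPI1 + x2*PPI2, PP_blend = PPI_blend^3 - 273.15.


PPI_1 = (-19 + 273.15)^(1/3) = 6.334272
PPI_2 = (-13 + 273.15)^(1/3) = 6.383731
PPI_blend = 0.31 * 6.334272 + 0.69 * 6.383731 = 6.368399
PP_blend = 6.368399^3 - 273.15 = 258.28 - 273.15 = -14.87

-14.87 degC


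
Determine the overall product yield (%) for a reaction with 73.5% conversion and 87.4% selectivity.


Overall yield = conversion (%) * selectivity (%) / 100
Conversion = 73.5%, Selectivity = 87.4%
Y = 73.5 * 87.4 / 100
= 64.239 %

64.239 %


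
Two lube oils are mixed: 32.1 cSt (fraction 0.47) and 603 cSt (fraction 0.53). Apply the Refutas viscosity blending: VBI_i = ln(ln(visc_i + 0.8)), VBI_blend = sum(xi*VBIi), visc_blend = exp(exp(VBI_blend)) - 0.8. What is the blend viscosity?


Refutas method: VBN_i = 14.534*ln(ln(visc_i + 0.8)) + 10.975, blended linearly by mass fraction; since VBN is linear in VBI_i = ln(ln(visc_i + 0.8)) and the fractions sum to 1, blend VBI directly: visc = exp(exp(VBI_blend)) - 0.8
VBI_1 = ln(ln(32.1 + 0.8)) = 1.2509
VBI_2 = ln(ln(603 + 0.8)) = 1.8568
VBI_blend = 0.47 * 1.2509 + 0.53 * 1.8568 = 1.57203
visc_blend = exp(exp(1.57203)) - 0.8 = 122.7

122.7 cSt


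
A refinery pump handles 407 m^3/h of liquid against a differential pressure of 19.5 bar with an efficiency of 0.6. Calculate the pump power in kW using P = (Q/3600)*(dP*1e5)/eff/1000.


Q = 407 / 3600 = 0.113056 m^3/s
P = 0.113056 * (19.5 * 1e5) / 0.6 / 1000 = 367.4

367.4 kW


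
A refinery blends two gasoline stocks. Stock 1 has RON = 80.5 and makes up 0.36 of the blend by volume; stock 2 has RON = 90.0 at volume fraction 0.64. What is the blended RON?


Linear blending: RON_blend = sum(vi * RONi)
Contribution 1: 0.36 * 80.5 = 28.98
Contribution 2: 0.64 * 90.0 = 57.6
RON_blend = 28.98 + 57.6 = 86.58

86.58


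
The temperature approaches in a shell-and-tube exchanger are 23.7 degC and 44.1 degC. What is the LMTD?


LMTD = (dT1 - dT2) / ln(dT1/dT2)
= (23.7 - 44.1) / ln(23.7 / 44.1) = -20.4 / -0.620985 = 32.85

32.85 degC


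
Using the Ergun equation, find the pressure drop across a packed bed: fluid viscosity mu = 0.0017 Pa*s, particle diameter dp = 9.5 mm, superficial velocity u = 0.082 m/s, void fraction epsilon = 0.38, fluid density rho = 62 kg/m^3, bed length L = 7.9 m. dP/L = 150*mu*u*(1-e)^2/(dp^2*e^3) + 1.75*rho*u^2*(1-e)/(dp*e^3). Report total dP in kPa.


dp = 9.5 mm = 0.0095 m
Viscous term = 150*0.0017*0.082*(1-0.38)^2 / (0.0095^2*0.38^3) = 1623.08
Inertial term = 1.75*62*0.082^2*(1-0.38) / (0.0095*0.38^3) = 867.71
dP/L = 1623.08 + 867.71 = 2490.79 Pa/m
dP = 2490.79 * 7.9 / 1000 = 19.68 kPa

19.68 kPa


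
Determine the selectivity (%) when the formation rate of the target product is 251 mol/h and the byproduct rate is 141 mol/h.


Selectivity = desired / (desired + undesired) * 100
Total products = 251 + 141 = 392 mol/h
S = 251 / 392 * 100
= 0.6403 * 100
= 64.03 %

64.03 %


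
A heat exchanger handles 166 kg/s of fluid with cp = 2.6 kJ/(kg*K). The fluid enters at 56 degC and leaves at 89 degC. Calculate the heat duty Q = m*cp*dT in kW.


Q = m_dot * cp * delta_T
delta_T = 89 - 56 = 33 K
Q = 166 * 2.6 * 33
= 431.6 * 33
= 14242.8 kW

14242.8 kW


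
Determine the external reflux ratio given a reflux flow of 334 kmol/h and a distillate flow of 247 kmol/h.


Reflux ratio definition: R = L / D (liquid returned / distillate withdrawn)
L = 334 kmol/h, D = 247 kmol/h
R = 334 / 247 = 1.352

1.352


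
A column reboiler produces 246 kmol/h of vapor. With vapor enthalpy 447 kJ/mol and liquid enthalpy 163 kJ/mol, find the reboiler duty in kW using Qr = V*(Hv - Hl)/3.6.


Qr = 246 * (447 - 163) / 3.6 = 246 * 284 / 3.6 = 19410

19410 kW


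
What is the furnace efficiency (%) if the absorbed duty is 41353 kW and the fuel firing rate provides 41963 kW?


Furnace efficiency = Q_absorbed / Q_fuel * 100
= 41353 / 41963 * 100 = 98.55

98.55 %


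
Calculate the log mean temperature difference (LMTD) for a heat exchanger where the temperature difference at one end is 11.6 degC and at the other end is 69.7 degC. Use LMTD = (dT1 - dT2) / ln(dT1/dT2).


LMTD = (dT1 - dT2) / ln(dT1/dT2)
= (11.6 - 69.7) / ln(11.6 / 69.7) = -58.1 / -1.7932 = 32.40

32.40 degC


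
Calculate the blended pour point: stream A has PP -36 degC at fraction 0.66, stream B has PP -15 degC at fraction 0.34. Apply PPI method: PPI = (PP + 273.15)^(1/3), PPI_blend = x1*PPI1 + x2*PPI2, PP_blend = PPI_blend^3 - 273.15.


PPI_1 = (-36 + 273.15)^(1/3) = 6.189768
PPI_2 = (-15 + 273.15)^(1/3) = 6.36733
PPI_blend = 0.66 * 6.189768 + 0.34 * 6.36733 = 6.250139
PP_blend = 6.250139^3 - 273.15 = 244.1569 - 273.15 = -28.99

-28.99 degC


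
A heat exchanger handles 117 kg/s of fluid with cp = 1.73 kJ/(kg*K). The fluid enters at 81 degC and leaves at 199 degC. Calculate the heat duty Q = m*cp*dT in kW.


Q = m_dot * cp * delta_T
delta_T = 199 - 81 = 118 K
Q = 117 * 1.73 * 118
= 202.41 * 118
= 23884.38 kW

23884.38 kW


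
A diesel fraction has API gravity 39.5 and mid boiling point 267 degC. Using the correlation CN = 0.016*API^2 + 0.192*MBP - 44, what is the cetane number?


CN = 0.016 * 39.5^2 + 0.192 * 267 - 44
CN = 24.964 + 51.264 - 44 = 32.228

32.228


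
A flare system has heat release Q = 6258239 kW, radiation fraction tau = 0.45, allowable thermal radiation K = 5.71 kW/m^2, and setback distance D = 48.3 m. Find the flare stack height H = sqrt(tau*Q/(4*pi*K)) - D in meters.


tau*Q/(4*pi*K) = 0.45 * 6258239 / (4 * pi * 5.71) = 39248.1
sqrt(39248.1) = 198.111
H = 198.111 - 48.3 = 149.8

149.8 m


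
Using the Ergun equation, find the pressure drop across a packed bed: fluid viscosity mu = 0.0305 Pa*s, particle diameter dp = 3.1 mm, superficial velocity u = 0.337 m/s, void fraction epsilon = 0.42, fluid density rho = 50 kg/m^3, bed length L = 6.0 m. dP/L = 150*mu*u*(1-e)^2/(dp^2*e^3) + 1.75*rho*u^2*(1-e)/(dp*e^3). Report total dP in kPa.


dp = 3.1 mm = 0.0031 m
Viscous term = 150*0.0305*0.337*(1-0.42)^2 / (0.0031^2*0.42^3) = 728460
Inertial term = 1.75*50*0.337^2*(1-0.42) / (0.0031*0.42^3) = 25094.9
dP/L = 728460 + 25094.9 = 753555 Pa/m
dP = 753555 * 6.0 / 1000 = 4521 kPa

4521 kPa


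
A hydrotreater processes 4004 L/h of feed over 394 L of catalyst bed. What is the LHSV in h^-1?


LHSV = volumetric feed rate / catalyst volume
= 4004 L/h / 394 L
= 10.16 h^-1

10.16 h^-1


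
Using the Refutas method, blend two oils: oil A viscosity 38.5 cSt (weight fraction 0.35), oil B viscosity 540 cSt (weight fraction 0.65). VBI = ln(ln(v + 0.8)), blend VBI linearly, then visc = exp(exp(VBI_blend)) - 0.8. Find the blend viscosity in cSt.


Refutas method: VBN_i = 14.534*ln(ln(visc_i + 0.8)) + 10.975, blended linearly by mass fraction; since VBN is linear in VBI_i = ln(ln(visc_i + 0.8)) and the fractions sum to 1, blend VBI directly: visc = exp(exp(VBI_blend)) - 0.8
VBI_1 = ln(ln(38.5 + 0.8)) = 1.30053
VBI_2 = ln(ln(540 + 0.8)) = 1.83945
VBI_blend = 0.35 * 1.30053 + 0.65 * 1.83945 = 1.65083
visc_blend = exp(exp(1.65083)) - 0.8 = 182.5

182.5 cSt


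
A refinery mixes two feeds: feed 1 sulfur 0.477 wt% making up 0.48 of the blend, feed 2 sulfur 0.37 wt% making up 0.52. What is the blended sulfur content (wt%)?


Linear sulfur blending: S_blend = x1*S1 + x2*S2
Contribution 1: 0.48 * 0.477 = 0.22896 wt%
Contribution 2: 0.52 * 0.37 = 0.1924 wt%
S_blend = 0.22896 + 0.1924 = 0.42136

0.42136 wt%


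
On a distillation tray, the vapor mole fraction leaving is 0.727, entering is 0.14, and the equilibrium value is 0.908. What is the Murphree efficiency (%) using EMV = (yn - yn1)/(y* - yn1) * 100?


Murphree vapor efficiency: EMV = (y_n - y_(n-1)) / (y*_n - y_(n-1)) * 100
EMV = (0.727 - 0.14) / (0.908 - 0.14) * 100 = 0.587 / 0.768 * 100 = 76.43

76.43 %


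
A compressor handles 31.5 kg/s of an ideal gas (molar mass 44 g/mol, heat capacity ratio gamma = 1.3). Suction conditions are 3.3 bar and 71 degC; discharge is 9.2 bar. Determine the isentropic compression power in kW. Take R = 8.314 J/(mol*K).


Isentropic work: W = m*(gamma/(gamma-1))*(R*T1/MW)*((P2/P1)^((gamma-1)/gamma) - 1)
T1 = 71 + 273.15 = 344.15 K
Pressure ratio = 9.2 / 3.3 = 2.78788
Exponent = (1.3 - 1)/1.3 = 0.230769
(P2/P1)^exp - 1 = 2.78788^0.230769 - 1 = 0.266938
W = 31.5 * 1.3 / 0.3 * 8.314 * 344.15 / 44 * 0.266938 = 2369

2369 kW


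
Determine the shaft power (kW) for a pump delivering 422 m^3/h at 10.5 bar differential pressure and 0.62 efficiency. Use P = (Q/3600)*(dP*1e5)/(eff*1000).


Q = 422 / 3600 = 0.117222 m^3/s
P = 0.117222 * (10.5 * 1e5) / 0.62 / 1000 = 198.5

198.5 kW


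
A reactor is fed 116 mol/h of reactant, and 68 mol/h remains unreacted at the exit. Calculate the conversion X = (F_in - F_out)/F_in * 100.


X = (F_in - F_out) / F_in * 100
Moles reacted = 116 - 68 = 48
X = 48 / 116 * 100
= 0.4138 * 100
= 41.38 %

41.38 %


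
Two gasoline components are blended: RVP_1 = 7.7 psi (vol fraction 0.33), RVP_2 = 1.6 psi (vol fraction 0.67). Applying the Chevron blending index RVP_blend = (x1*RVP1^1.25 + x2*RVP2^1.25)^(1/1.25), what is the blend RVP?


Chevron index: RVP_blend = (sum xi*RVPi^1.25)^(1/1.25)
RVP^1.25 terms: 0.33 * 7.7^1.25 + 0.67 * 1.6^1.25 = 5.43846
RVP_blend = 5.43846^(1/1.25) = 3.876

3.876 psi


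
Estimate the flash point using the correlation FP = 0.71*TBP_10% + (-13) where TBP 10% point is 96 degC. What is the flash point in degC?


FP = 0.71 * 96 + (-13) = 55.16

55.16 degC


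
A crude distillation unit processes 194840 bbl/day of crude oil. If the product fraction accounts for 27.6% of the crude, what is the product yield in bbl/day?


Crude throughput = 194840 bbl/day
Fraction yield = 27.6%
yield = throughput * fraction / 100
yield = 194840 * 27.6 / 100 = 53775.84

53775.84 bbl/day


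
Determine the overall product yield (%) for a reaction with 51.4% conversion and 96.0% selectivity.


Overall yield = conversion (%) * selectivity (%) / 100
Conversion = 51.4%, Selectivity = 96.0%
Y = 51.4 * 96.0 / 100
= 49.344 %

49.344 %


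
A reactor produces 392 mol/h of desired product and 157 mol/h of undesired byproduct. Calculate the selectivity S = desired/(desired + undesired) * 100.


Selectivity = desired / (desired + undesired) * 100
Total products = 392 + 157 = 549 mol/h
S = 392 / 549 * 100
= 0.7140 * 100
= 71.40 %

71.40 %


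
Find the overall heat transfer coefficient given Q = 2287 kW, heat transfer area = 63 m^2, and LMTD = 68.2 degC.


From Q = U*A*LMTD, U = Q / (A * LMTD)
U = 2287 / (63 * 68.2) = 2287 / 4296.6 = 0.5323

0.5323 kW/(m^2*K)


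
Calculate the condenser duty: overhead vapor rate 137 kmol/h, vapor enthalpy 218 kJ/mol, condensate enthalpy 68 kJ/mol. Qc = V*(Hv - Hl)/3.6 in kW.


Qc = 137 * (218 - 68) / 3.6 = 137 * 150 / 3.6 = 5708

5708 kW


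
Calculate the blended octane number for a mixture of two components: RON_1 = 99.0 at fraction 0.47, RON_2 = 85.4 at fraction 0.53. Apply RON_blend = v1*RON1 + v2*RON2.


Linear blending: RON_blend = sum(vi * RONi)
Contribution 1: 0.47 * 99.0 = 46.53
Contribution 2: 0.53 * 85.4 = 45.262
RON_blend = 46.53 + 45.262 = 91.792

91.792


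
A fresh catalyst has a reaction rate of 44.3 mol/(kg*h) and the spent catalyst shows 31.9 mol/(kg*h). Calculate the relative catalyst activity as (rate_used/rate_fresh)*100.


Activity (%) = (rate_used / rate_fresh) * 100
rate_used = 31.9, rate_fresh = 44.3
= (31.9 / 44.3) * 100
= 0.7201 * 100 = 72.01

72.01 %


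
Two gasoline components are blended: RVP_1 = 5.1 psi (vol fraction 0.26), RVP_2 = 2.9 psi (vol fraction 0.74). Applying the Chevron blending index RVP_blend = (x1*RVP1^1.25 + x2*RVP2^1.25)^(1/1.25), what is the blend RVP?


Chevron index: RVP_blend = (sum xi*RVPi^1.25)^(1/1.25)
RVP^1.25 terms: 0.26 * 5.1^1.25 + 0.74 * 2.9^1.25 = 4.79313
RVP_blend = 4.79313^(1/1.25) = 3.503

3.503 psi


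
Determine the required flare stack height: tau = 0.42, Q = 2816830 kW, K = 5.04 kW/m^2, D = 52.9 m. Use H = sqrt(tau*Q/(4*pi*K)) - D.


tau*Q/(4*pi*K) = 0.42 * 2816830 / (4 * pi * 5.04) = 18679.7
sqrt(18679.7) = 136.674
H = 136.674 - 52.9 = 83.77

83.77 m


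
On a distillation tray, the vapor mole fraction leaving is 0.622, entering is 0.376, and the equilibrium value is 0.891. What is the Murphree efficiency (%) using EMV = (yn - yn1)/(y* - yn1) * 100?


Murphree vapor efficiency: EMV = (y_n - y_(n-1)) / (y*_n - y_(n-1)) * 100
EMV = (0.622 - 0.376) / (0.891 - 0.376) * 100 = 0.246 / 0.515 * 100 = 47.77

47.77 %


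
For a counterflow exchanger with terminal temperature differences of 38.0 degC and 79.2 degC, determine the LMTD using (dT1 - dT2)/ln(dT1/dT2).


LMTD = (dT1 - dT2) / ln(dT1/dT2)
= (38.0 - 79.2) / ln(38.0 / 79.2) = -41.2 / -0.73439 = 56.10

56.10 degC


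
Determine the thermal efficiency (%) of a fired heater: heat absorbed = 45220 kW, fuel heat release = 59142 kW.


Furnace efficiency = Q_absorbed / Q_fuel * 100
= 45220 / 59142 * 100 = 76.46

76.46 %


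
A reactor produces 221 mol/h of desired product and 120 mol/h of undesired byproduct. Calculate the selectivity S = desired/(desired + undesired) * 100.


Selectivity = desired / (desired + undesired) * 100
Total products = 221 + 120 = 341 mol/h
S = 221 / 341 * 100
= 0.6481 * 100
= 64.81 %

64.81 %


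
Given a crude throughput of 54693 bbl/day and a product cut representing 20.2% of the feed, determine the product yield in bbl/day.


Crude throughput = 54693 bbl/day
Fraction yield = 20.2%
yield = throughput * fraction / 100
yield = 54693 * 20.2 / 100 = 11047.986

11047.986 bbl/day


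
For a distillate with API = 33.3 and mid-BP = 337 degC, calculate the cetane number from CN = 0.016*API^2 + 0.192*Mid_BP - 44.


CN = 0.016 * 33.3^2 + 0.192 * 337 - 44
CN = 17.74224 + 64.704 - 44 = 38.44624

38.44624


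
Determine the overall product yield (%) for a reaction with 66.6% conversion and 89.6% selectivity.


Overall yield = conversion (%) * selectivity (%) / 100
Conversion = 66.6%, Selectivity = 89.6%
Y = 66.6 * 89.6 / 100
= 59.6736 %

59.6736 %


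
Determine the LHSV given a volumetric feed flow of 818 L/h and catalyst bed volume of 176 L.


LHSV = volumetric feed rate / catalyst volume
= 818 L/h / 176 L
= 4.648 h^-1

4.648 h^-1


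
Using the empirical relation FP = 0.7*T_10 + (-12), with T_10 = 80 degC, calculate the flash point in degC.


FP = 0.7 * 80 + (-12) = 44

44 degC


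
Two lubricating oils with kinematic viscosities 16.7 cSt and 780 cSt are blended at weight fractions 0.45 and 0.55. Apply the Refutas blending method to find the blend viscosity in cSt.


Refutas method: VBN_i = 14.534*ln(ln(visc_i + 0.8)) + 10.975, blended linearly by mass fraction; since VBN is linear in VBI_i = ln(ln(visc_i + 0.8)) and the fractions sum to 1, blend VBI directly: visc = exp(exp(VBI_blend)) - 0.8
VBI_1 = ln(ln(16.7 + 0.8)) = 1.05159
VBI_2 = ln(ln(780 + 0.8)) = 1.89617
VBI_blend = 0.45 * 1.05159 + 0.55 * 1.89617 = 1.51611
visc_blend = exp(exp(1.51611)) - 0.8 = 94.26

94.26 cSt


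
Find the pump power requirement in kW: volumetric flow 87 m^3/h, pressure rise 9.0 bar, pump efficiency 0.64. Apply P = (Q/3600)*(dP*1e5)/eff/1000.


Q = 87 / 3600 = 0.0241667 m^3/s
P = 0.0241667 * (9.0 * 1e5) / 0.64 / 1000 = 33.98

33.98 kW


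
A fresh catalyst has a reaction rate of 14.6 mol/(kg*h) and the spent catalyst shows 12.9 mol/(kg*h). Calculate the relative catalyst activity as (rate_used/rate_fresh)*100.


Activity (%) = (rate_used / rate_fresh) * 100
rate_used = 12.9, rate_fresh = 14.6
= (12.9 / 14.6) * 100
= 0.8836 * 100 = 88.36

88.36 %


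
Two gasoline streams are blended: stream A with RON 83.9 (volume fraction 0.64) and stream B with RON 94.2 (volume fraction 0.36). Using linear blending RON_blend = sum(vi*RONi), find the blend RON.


Linear blending: RON_blend = sum(vi * RONi)
Contribution 1: 0.64 * 83.9 = 53.696
Contribution 2: 0.36 * 94.2 = 33.912
RON_blend = 53.696 + 33.912 = 87.608

87.608


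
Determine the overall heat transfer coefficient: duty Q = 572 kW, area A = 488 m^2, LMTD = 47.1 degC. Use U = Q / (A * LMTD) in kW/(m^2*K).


From Q = U*A*LMTD, U = Q / (A * LMTD)
U = 572 / (488 * 47.1) = 572 / 22984.8 = 0.02489

0.02489 kW/(m^2*K)


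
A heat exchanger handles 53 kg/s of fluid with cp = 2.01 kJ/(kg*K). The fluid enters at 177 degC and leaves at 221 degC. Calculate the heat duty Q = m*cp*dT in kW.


Q = m_dot * cp * delta_T
delta_T = 221 - 177 = 44 K
Q = 53 * 2.01 * 44
= 106.53 * 44
= 4687.32 kW

4687.32 kW


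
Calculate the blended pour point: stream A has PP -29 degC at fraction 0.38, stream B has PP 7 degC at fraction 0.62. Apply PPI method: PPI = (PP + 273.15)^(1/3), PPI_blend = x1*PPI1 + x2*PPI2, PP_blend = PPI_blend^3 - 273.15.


PPI_1 = (-29 + 273.15)^(1/3) = 6.25008
PPI_2 = (7 + 273.15)^(1/3) = 6.543301
PPI_blend = 0.38 * 6.25008 + 0.62 * 6.543301 = 6.431877
PP_blend = 6.431877^3 - 273.15 = 266.0806 - 273.15 = -7.07

-7.07 degC


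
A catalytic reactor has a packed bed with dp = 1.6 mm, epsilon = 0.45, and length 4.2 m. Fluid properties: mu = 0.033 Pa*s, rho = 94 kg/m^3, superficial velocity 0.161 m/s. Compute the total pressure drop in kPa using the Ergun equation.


dp = 1.6 mm = 0.0016 m
Viscous term = 150*0.033*0.161*(1-0.45)^2 / (0.0016^2*0.45^3) = 1033420
Inertial term = 1.75*94*0.161^2*(1-0.45) / (0.0016*0.45^3) = 16085.1
dP/L = 1033420 + 16085.1 = 1049510 Pa/m
dP = 1049510 * 4.2 / 1000 = 4408 kPa

4408 kPa


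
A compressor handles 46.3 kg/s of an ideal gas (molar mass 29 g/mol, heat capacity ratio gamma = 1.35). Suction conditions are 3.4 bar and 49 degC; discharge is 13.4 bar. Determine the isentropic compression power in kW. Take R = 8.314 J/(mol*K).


Isentropic work: W = m*(gamma/(gamma-1))*(R*T1/MW)*((P2/P1)^((gamma-1)/gamma) - 1)
T1 = 49 + 273.15 = 322.15 K
Pressure ratio = 13.4 / 3.4 = 3.94118
Exponent = (1.35 - 1)/1.35 = 0.259259
(P2/P1)^exp - 1 = 3.94118^0.259259 - 1 = 0.426992
W = 46.3 * 1.35 / 0.35 * 8.314 * 322.15 / 29 * 0.426992 = 7043

7043 kW


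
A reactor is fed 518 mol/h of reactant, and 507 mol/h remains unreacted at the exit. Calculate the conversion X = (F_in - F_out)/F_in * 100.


X = (F_in - F_out) / F_in * 100
Moles reacted = 518 - 507 = 11
X = 11 / 518 * 100
= 0.02124 * 100
= 2.124 %

2.124 %


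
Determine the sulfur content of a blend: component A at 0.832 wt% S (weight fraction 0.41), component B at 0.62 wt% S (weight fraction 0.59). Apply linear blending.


Linear sulfur blending: S_blend = x1*S1 + x2*S2
Contribution 1: 0.41 * 0.832 = 0.34112 wt%
Contribution 2: 0.59 * 0.62 = 0.3658 wt%
S_blend = 0.34112 + 0.3658 = 0.70692

0.70692 wt%


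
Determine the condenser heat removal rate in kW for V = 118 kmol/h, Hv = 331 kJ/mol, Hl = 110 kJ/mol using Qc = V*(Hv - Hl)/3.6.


Qc = 118 * (331 - 110) / 3.6 = 118 * 221 / 3.6 = 7244

7244 kW


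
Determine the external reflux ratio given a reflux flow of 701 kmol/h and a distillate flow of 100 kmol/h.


Reflux ratio definition: R = L / D (liquid returned / distillate withdrawn)
L = 701 kmol/h, D = 100 kmol/h
R = 701 / 100 = 7.010

7.010


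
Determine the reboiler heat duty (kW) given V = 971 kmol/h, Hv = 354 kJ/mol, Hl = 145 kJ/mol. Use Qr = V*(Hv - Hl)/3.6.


Qr = 971 * (354 - 145) / 3.6 = 971 * 209 / 3.6 = 56370

56370 kW


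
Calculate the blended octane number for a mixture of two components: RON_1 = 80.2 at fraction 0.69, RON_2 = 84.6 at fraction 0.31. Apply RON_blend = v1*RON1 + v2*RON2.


Linear blending: RON_blend = sum(vi * RONi)
Contribution 1: 0.69 * 80.2 = 55.338
Contribution 2: 0.31 * 84.6 = 26.226
RON_blend = 55.338 + 26.226 = 81.564

81.564


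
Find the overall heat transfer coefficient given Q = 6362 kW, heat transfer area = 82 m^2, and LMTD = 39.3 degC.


From Q = U*A*LMTD, U = Q / (A * LMTD)
U = 6362 / (82 * 39.3) = 6362 / 3222.6 = 1.974

1.974 kW/(m^2*K)


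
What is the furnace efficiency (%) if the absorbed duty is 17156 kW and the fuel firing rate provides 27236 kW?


Furnace efficiency = Q_absorbed / Q_fuel * 100
= 17156 / 27236 * 100 = 62.99

62.99 %


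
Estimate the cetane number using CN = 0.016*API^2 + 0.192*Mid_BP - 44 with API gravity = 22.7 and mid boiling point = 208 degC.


CN = 0.016 * 22.7^2 + 0.192 * 208 - 44
CN = 8.24464 + 39.936 - 44 = 4.18064

4.18064


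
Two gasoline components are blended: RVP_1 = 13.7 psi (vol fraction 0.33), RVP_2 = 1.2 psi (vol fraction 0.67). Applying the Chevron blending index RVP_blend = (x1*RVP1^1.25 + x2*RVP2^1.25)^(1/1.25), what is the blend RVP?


Chevron index: RVP_blend = (sum xi*RVPi^1.25)^(1/1.25)
RVP^1.25 terms: 0.33 * 13.7^1.25 + 0.67 * 1.2^1.25 = 9.5394
RVP_blend = 9.5394^(1/1.25) = 6.076

6.076 psi


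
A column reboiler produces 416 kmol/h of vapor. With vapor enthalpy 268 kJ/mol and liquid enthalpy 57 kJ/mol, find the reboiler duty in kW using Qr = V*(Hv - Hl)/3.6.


Qr = 416 * (268 - 57) / 3.6 = 416 * 211 / 3.6 = 24380

24380 kW
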